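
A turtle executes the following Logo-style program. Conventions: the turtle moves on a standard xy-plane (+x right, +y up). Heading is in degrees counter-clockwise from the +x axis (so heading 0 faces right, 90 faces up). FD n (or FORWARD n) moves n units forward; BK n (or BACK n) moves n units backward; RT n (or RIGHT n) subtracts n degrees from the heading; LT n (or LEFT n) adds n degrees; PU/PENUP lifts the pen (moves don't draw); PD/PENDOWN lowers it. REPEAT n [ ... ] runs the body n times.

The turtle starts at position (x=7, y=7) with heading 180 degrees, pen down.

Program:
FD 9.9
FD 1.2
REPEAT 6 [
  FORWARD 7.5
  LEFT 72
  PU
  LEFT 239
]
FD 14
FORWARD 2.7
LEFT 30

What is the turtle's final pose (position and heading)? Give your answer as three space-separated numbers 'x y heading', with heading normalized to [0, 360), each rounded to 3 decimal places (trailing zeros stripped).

Answer: -5.6 0.051 276

Derivation:
Executing turtle program step by step:
Start: pos=(7,7), heading=180, pen down
FD 9.9: (7,7) -> (-2.9,7) [heading=180, draw]
FD 1.2: (-2.9,7) -> (-4.1,7) [heading=180, draw]
REPEAT 6 [
  -- iteration 1/6 --
  FD 7.5: (-4.1,7) -> (-11.6,7) [heading=180, draw]
  LT 72: heading 180 -> 252
  PU: pen up
  LT 239: heading 252 -> 131
  -- iteration 2/6 --
  FD 7.5: (-11.6,7) -> (-16.52,12.66) [heading=131, move]
  LT 72: heading 131 -> 203
  PU: pen up
  LT 239: heading 203 -> 82
  -- iteration 3/6 --
  FD 7.5: (-16.52,12.66) -> (-15.477,20.087) [heading=82, move]
  LT 72: heading 82 -> 154
  PU: pen up
  LT 239: heading 154 -> 33
  -- iteration 4/6 --
  FD 7.5: (-15.477,20.087) -> (-9.187,24.172) [heading=33, move]
  LT 72: heading 33 -> 105
  PU: pen up
  LT 239: heading 105 -> 344
  -- iteration 5/6 --
  FD 7.5: (-9.187,24.172) -> (-1.977,22.105) [heading=344, move]
  LT 72: heading 344 -> 56
  PU: pen up
  LT 239: heading 56 -> 295
  -- iteration 6/6 --
  FD 7.5: (-1.977,22.105) -> (1.192,15.308) [heading=295, move]
  LT 72: heading 295 -> 7
  PU: pen up
  LT 239: heading 7 -> 246
]
FD 14: (1.192,15.308) -> (-4.502,2.518) [heading=246, move]
FD 2.7: (-4.502,2.518) -> (-5.6,0.051) [heading=246, move]
LT 30: heading 246 -> 276
Final: pos=(-5.6,0.051), heading=276, 3 segment(s) drawn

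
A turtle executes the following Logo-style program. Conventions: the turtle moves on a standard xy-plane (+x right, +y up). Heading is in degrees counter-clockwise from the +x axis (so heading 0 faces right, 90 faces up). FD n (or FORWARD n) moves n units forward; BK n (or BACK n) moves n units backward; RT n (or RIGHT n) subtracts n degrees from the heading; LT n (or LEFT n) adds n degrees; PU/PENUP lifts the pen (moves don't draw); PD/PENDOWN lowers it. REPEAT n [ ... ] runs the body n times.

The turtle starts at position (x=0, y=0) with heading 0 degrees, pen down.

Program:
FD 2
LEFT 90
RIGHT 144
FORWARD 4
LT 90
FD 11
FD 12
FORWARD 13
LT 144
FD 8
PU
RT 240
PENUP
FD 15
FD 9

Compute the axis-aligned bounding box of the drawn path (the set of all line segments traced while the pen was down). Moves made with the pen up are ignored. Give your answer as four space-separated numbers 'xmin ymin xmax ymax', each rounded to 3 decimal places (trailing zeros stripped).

Answer: 0 -3.236 33.476 17.924

Derivation:
Executing turtle program step by step:
Start: pos=(0,0), heading=0, pen down
FD 2: (0,0) -> (2,0) [heading=0, draw]
LT 90: heading 0 -> 90
RT 144: heading 90 -> 306
FD 4: (2,0) -> (4.351,-3.236) [heading=306, draw]
LT 90: heading 306 -> 36
FD 11: (4.351,-3.236) -> (13.25,3.23) [heading=36, draw]
FD 12: (13.25,3.23) -> (22.959,10.283) [heading=36, draw]
FD 13: (22.959,10.283) -> (33.476,17.924) [heading=36, draw]
LT 144: heading 36 -> 180
FD 8: (33.476,17.924) -> (25.476,17.924) [heading=180, draw]
PU: pen up
RT 240: heading 180 -> 300
PU: pen up
FD 15: (25.476,17.924) -> (32.976,4.934) [heading=300, move]
FD 9: (32.976,4.934) -> (37.476,-2.86) [heading=300, move]
Final: pos=(37.476,-2.86), heading=300, 6 segment(s) drawn

Segment endpoints: x in {0, 2, 4.351, 13.25, 22.959, 25.476, 33.476}, y in {-3.236, 0, 3.23, 10.283, 17.924}
xmin=0, ymin=-3.236, xmax=33.476, ymax=17.924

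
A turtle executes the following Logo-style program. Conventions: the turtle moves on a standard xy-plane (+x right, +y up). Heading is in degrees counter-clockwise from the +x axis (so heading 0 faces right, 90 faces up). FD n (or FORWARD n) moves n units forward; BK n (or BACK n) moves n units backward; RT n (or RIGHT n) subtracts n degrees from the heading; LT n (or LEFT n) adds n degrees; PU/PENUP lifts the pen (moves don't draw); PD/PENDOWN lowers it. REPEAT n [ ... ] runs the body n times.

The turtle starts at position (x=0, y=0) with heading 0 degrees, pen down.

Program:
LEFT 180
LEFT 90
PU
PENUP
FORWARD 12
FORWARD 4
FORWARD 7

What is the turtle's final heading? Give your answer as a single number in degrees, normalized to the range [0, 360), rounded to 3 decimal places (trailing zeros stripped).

Executing turtle program step by step:
Start: pos=(0,0), heading=0, pen down
LT 180: heading 0 -> 180
LT 90: heading 180 -> 270
PU: pen up
PU: pen up
FD 12: (0,0) -> (0,-12) [heading=270, move]
FD 4: (0,-12) -> (0,-16) [heading=270, move]
FD 7: (0,-16) -> (0,-23) [heading=270, move]
Final: pos=(0,-23), heading=270, 0 segment(s) drawn

Answer: 270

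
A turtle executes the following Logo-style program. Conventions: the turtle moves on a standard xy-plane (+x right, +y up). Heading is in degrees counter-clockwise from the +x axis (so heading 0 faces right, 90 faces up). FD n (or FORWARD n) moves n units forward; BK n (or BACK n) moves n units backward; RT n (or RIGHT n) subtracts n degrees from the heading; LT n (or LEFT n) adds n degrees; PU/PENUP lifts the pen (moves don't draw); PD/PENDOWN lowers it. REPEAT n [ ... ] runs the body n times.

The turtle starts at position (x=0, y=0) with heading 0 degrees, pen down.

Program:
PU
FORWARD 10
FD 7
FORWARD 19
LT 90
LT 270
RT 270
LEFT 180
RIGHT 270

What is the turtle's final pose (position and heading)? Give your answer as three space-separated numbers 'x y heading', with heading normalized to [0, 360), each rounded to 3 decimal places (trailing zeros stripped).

Executing turtle program step by step:
Start: pos=(0,0), heading=0, pen down
PU: pen up
FD 10: (0,0) -> (10,0) [heading=0, move]
FD 7: (10,0) -> (17,0) [heading=0, move]
FD 19: (17,0) -> (36,0) [heading=0, move]
LT 90: heading 0 -> 90
LT 270: heading 90 -> 0
RT 270: heading 0 -> 90
LT 180: heading 90 -> 270
RT 270: heading 270 -> 0
Final: pos=(36,0), heading=0, 0 segment(s) drawn

Answer: 36 0 0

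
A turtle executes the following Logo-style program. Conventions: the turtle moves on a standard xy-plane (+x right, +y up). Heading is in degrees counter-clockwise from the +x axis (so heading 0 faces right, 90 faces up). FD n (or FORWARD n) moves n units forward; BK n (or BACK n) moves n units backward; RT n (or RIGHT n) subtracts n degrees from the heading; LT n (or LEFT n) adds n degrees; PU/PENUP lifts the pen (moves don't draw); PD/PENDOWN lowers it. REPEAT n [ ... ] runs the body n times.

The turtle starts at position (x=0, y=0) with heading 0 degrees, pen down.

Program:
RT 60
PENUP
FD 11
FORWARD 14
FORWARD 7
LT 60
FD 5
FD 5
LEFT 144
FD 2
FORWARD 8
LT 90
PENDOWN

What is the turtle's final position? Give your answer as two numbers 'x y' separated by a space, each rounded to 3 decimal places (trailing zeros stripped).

Answer: 17.91 -21.835

Derivation:
Executing turtle program step by step:
Start: pos=(0,0), heading=0, pen down
RT 60: heading 0 -> 300
PU: pen up
FD 11: (0,0) -> (5.5,-9.526) [heading=300, move]
FD 14: (5.5,-9.526) -> (12.5,-21.651) [heading=300, move]
FD 7: (12.5,-21.651) -> (16,-27.713) [heading=300, move]
LT 60: heading 300 -> 0
FD 5: (16,-27.713) -> (21,-27.713) [heading=0, move]
FD 5: (21,-27.713) -> (26,-27.713) [heading=0, move]
LT 144: heading 0 -> 144
FD 2: (26,-27.713) -> (24.382,-26.537) [heading=144, move]
FD 8: (24.382,-26.537) -> (17.91,-21.835) [heading=144, move]
LT 90: heading 144 -> 234
PD: pen down
Final: pos=(17.91,-21.835), heading=234, 0 segment(s) drawn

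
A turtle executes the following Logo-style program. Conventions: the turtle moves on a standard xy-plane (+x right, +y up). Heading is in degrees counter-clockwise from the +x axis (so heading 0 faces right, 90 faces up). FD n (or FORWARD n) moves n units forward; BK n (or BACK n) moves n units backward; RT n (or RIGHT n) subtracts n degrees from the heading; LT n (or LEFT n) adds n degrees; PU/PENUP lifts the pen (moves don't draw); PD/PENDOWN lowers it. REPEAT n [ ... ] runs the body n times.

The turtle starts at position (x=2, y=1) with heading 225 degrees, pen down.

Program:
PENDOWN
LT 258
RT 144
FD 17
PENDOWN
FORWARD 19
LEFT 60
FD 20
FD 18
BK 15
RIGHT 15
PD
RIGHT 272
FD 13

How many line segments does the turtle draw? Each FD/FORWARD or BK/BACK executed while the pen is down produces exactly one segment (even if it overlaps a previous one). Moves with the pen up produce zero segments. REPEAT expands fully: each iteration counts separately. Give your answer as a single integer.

Executing turtle program step by step:
Start: pos=(2,1), heading=225, pen down
PD: pen down
LT 258: heading 225 -> 123
RT 144: heading 123 -> 339
FD 17: (2,1) -> (17.871,-5.092) [heading=339, draw]
PD: pen down
FD 19: (17.871,-5.092) -> (35.609,-11.901) [heading=339, draw]
LT 60: heading 339 -> 39
FD 20: (35.609,-11.901) -> (51.152,0.685) [heading=39, draw]
FD 18: (51.152,0.685) -> (65.14,12.013) [heading=39, draw]
BK 15: (65.14,12.013) -> (53.483,2.573) [heading=39, draw]
RT 15: heading 39 -> 24
PD: pen down
RT 272: heading 24 -> 112
FD 13: (53.483,2.573) -> (48.613,14.627) [heading=112, draw]
Final: pos=(48.613,14.627), heading=112, 6 segment(s) drawn
Segments drawn: 6

Answer: 6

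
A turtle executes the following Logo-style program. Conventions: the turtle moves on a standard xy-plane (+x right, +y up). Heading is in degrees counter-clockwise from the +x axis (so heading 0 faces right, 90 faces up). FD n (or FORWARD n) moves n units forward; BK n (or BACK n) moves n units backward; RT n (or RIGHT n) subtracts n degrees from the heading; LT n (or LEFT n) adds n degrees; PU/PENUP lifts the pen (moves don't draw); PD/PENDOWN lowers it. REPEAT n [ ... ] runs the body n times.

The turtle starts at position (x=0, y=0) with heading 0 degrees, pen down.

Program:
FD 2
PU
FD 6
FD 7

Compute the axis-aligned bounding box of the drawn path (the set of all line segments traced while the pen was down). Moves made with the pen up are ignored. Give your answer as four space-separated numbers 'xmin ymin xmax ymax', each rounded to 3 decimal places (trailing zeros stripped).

Answer: 0 0 2 0

Derivation:
Executing turtle program step by step:
Start: pos=(0,0), heading=0, pen down
FD 2: (0,0) -> (2,0) [heading=0, draw]
PU: pen up
FD 6: (2,0) -> (8,0) [heading=0, move]
FD 7: (8,0) -> (15,0) [heading=0, move]
Final: pos=(15,0), heading=0, 1 segment(s) drawn

Segment endpoints: x in {0, 2}, y in {0}
xmin=0, ymin=0, xmax=2, ymax=0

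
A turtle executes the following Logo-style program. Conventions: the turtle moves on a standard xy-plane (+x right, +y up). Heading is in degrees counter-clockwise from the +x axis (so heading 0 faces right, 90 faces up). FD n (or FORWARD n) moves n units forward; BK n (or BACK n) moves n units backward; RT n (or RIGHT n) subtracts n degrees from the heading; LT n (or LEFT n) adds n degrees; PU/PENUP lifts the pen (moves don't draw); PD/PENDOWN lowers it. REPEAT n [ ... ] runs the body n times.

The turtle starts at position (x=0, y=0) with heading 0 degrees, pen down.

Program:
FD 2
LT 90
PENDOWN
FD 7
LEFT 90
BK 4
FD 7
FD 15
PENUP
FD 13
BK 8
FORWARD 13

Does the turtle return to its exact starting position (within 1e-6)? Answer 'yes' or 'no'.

Executing turtle program step by step:
Start: pos=(0,0), heading=0, pen down
FD 2: (0,0) -> (2,0) [heading=0, draw]
LT 90: heading 0 -> 90
PD: pen down
FD 7: (2,0) -> (2,7) [heading=90, draw]
LT 90: heading 90 -> 180
BK 4: (2,7) -> (6,7) [heading=180, draw]
FD 7: (6,7) -> (-1,7) [heading=180, draw]
FD 15: (-1,7) -> (-16,7) [heading=180, draw]
PU: pen up
FD 13: (-16,7) -> (-29,7) [heading=180, move]
BK 8: (-29,7) -> (-21,7) [heading=180, move]
FD 13: (-21,7) -> (-34,7) [heading=180, move]
Final: pos=(-34,7), heading=180, 5 segment(s) drawn

Start position: (0, 0)
Final position: (-34, 7)
Distance = 34.713; >= 1e-6 -> NOT closed

Answer: no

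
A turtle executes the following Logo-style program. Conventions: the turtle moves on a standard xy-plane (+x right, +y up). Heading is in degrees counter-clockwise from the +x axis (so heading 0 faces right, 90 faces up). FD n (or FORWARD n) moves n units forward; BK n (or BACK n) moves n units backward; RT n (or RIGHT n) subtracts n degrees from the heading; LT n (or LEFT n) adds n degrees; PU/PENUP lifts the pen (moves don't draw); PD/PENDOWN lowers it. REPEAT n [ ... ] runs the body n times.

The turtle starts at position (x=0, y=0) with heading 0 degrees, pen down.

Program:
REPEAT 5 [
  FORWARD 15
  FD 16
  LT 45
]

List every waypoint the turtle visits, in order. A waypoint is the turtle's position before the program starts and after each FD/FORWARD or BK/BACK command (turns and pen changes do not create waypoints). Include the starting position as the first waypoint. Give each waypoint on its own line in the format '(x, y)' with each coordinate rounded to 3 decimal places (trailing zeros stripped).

Answer: (0, 0)
(15, 0)
(31, 0)
(41.607, 10.607)
(52.92, 21.92)
(52.92, 36.92)
(52.92, 52.92)
(42.314, 63.527)
(31, 74.841)
(16, 74.841)
(0, 74.841)

Derivation:
Executing turtle program step by step:
Start: pos=(0,0), heading=0, pen down
REPEAT 5 [
  -- iteration 1/5 --
  FD 15: (0,0) -> (15,0) [heading=0, draw]
  FD 16: (15,0) -> (31,0) [heading=0, draw]
  LT 45: heading 0 -> 45
  -- iteration 2/5 --
  FD 15: (31,0) -> (41.607,10.607) [heading=45, draw]
  FD 16: (41.607,10.607) -> (52.92,21.92) [heading=45, draw]
  LT 45: heading 45 -> 90
  -- iteration 3/5 --
  FD 15: (52.92,21.92) -> (52.92,36.92) [heading=90, draw]
  FD 16: (52.92,36.92) -> (52.92,52.92) [heading=90, draw]
  LT 45: heading 90 -> 135
  -- iteration 4/5 --
  FD 15: (52.92,52.92) -> (42.314,63.527) [heading=135, draw]
  FD 16: (42.314,63.527) -> (31,74.841) [heading=135, draw]
  LT 45: heading 135 -> 180
  -- iteration 5/5 --
  FD 15: (31,74.841) -> (16,74.841) [heading=180, draw]
  FD 16: (16,74.841) -> (0,74.841) [heading=180, draw]
  LT 45: heading 180 -> 225
]
Final: pos=(0,74.841), heading=225, 10 segment(s) drawn
Waypoints (11 total):
(0, 0)
(15, 0)
(31, 0)
(41.607, 10.607)
(52.92, 21.92)
(52.92, 36.92)
(52.92, 52.92)
(42.314, 63.527)
(31, 74.841)
(16, 74.841)
(0, 74.841)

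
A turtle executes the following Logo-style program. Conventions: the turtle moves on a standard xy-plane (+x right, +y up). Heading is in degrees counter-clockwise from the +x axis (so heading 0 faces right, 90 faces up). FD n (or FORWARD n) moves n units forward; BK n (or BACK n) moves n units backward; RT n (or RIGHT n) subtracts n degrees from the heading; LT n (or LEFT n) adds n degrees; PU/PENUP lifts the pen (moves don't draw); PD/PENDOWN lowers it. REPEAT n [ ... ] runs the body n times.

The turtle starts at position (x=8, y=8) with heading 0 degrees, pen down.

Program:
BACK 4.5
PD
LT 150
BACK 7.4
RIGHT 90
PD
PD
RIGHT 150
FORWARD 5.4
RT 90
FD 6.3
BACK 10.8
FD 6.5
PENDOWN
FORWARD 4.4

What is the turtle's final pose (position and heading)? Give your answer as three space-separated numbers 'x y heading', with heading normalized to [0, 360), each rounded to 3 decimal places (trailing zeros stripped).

Answer: 3.509 -1.1 180

Derivation:
Executing turtle program step by step:
Start: pos=(8,8), heading=0, pen down
BK 4.5: (8,8) -> (3.5,8) [heading=0, draw]
PD: pen down
LT 150: heading 0 -> 150
BK 7.4: (3.5,8) -> (9.909,4.3) [heading=150, draw]
RT 90: heading 150 -> 60
PD: pen down
PD: pen down
RT 150: heading 60 -> 270
FD 5.4: (9.909,4.3) -> (9.909,-1.1) [heading=270, draw]
RT 90: heading 270 -> 180
FD 6.3: (9.909,-1.1) -> (3.609,-1.1) [heading=180, draw]
BK 10.8: (3.609,-1.1) -> (14.409,-1.1) [heading=180, draw]
FD 6.5: (14.409,-1.1) -> (7.909,-1.1) [heading=180, draw]
PD: pen down
FD 4.4: (7.909,-1.1) -> (3.509,-1.1) [heading=180, draw]
Final: pos=(3.509,-1.1), heading=180, 7 segment(s) drawn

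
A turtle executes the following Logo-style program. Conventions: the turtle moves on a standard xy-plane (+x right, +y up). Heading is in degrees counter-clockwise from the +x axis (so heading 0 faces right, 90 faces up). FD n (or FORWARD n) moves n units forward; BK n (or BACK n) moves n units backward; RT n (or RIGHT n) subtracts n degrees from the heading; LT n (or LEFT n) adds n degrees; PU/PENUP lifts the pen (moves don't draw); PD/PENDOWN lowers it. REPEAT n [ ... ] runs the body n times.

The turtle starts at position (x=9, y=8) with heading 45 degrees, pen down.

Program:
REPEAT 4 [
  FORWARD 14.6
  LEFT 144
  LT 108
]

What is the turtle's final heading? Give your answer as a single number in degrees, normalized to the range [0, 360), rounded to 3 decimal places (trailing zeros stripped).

Answer: 333

Derivation:
Executing turtle program step by step:
Start: pos=(9,8), heading=45, pen down
REPEAT 4 [
  -- iteration 1/4 --
  FD 14.6: (9,8) -> (19.324,18.324) [heading=45, draw]
  LT 144: heading 45 -> 189
  LT 108: heading 189 -> 297
  -- iteration 2/4 --
  FD 14.6: (19.324,18.324) -> (25.952,5.315) [heading=297, draw]
  LT 144: heading 297 -> 81
  LT 108: heading 81 -> 189
  -- iteration 3/4 --
  FD 14.6: (25.952,5.315) -> (11.532,3.031) [heading=189, draw]
  LT 144: heading 189 -> 333
  LT 108: heading 333 -> 81
  -- iteration 4/4 --
  FD 14.6: (11.532,3.031) -> (13.816,17.451) [heading=81, draw]
  LT 144: heading 81 -> 225
  LT 108: heading 225 -> 333
]
Final: pos=(13.816,17.451), heading=333, 4 segment(s) drawn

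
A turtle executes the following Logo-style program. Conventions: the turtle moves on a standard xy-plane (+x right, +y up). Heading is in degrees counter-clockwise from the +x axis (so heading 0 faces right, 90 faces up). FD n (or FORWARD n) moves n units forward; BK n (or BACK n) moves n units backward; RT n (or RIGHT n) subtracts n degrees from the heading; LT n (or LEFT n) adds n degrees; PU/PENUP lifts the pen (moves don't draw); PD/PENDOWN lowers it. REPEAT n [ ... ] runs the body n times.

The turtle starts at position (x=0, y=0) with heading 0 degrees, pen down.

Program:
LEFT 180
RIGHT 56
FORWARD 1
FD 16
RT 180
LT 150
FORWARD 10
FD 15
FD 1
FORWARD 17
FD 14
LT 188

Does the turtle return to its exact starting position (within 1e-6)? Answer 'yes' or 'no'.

Answer: no

Derivation:
Executing turtle program step by step:
Start: pos=(0,0), heading=0, pen down
LT 180: heading 0 -> 180
RT 56: heading 180 -> 124
FD 1: (0,0) -> (-0.559,0.829) [heading=124, draw]
FD 16: (-0.559,0.829) -> (-9.506,14.094) [heading=124, draw]
RT 180: heading 124 -> 304
LT 150: heading 304 -> 94
FD 10: (-9.506,14.094) -> (-10.204,24.069) [heading=94, draw]
FD 15: (-10.204,24.069) -> (-11.25,39.033) [heading=94, draw]
FD 1: (-11.25,39.033) -> (-11.32,40.03) [heading=94, draw]
FD 17: (-11.32,40.03) -> (-12.506,56.989) [heading=94, draw]
FD 14: (-12.506,56.989) -> (-13.482,70.955) [heading=94, draw]
LT 188: heading 94 -> 282
Final: pos=(-13.482,70.955), heading=282, 7 segment(s) drawn

Start position: (0, 0)
Final position: (-13.482, 70.955)
Distance = 72.224; >= 1e-6 -> NOT closed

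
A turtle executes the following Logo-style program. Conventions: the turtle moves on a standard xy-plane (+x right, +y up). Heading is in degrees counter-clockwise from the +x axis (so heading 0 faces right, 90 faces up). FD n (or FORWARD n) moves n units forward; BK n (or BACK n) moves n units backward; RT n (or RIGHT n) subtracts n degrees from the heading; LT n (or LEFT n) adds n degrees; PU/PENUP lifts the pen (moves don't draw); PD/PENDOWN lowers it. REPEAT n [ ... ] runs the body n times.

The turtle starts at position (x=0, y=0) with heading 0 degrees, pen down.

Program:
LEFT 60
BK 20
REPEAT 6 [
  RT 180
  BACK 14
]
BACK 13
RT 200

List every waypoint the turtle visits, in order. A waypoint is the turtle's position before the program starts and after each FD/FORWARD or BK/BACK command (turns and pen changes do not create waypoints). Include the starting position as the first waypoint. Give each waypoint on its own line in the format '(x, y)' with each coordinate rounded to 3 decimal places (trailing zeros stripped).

Answer: (0, 0)
(-10, -17.321)
(-3, -5.196)
(-10, -17.321)
(-3, -5.196)
(-10, -17.321)
(-3, -5.196)
(-10, -17.321)
(-16.5, -28.579)

Derivation:
Executing turtle program step by step:
Start: pos=(0,0), heading=0, pen down
LT 60: heading 0 -> 60
BK 20: (0,0) -> (-10,-17.321) [heading=60, draw]
REPEAT 6 [
  -- iteration 1/6 --
  RT 180: heading 60 -> 240
  BK 14: (-10,-17.321) -> (-3,-5.196) [heading=240, draw]
  -- iteration 2/6 --
  RT 180: heading 240 -> 60
  BK 14: (-3,-5.196) -> (-10,-17.321) [heading=60, draw]
  -- iteration 3/6 --
  RT 180: heading 60 -> 240
  BK 14: (-10,-17.321) -> (-3,-5.196) [heading=240, draw]
  -- iteration 4/6 --
  RT 180: heading 240 -> 60
  BK 14: (-3,-5.196) -> (-10,-17.321) [heading=60, draw]
  -- iteration 5/6 --
  RT 180: heading 60 -> 240
  BK 14: (-10,-17.321) -> (-3,-5.196) [heading=240, draw]
  -- iteration 6/6 --
  RT 180: heading 240 -> 60
  BK 14: (-3,-5.196) -> (-10,-17.321) [heading=60, draw]
]
BK 13: (-10,-17.321) -> (-16.5,-28.579) [heading=60, draw]
RT 200: heading 60 -> 220
Final: pos=(-16.5,-28.579), heading=220, 8 segment(s) drawn
Waypoints (9 total):
(0, 0)
(-10, -17.321)
(-3, -5.196)
(-10, -17.321)
(-3, -5.196)
(-10, -17.321)
(-3, -5.196)
(-10, -17.321)
(-16.5, -28.579)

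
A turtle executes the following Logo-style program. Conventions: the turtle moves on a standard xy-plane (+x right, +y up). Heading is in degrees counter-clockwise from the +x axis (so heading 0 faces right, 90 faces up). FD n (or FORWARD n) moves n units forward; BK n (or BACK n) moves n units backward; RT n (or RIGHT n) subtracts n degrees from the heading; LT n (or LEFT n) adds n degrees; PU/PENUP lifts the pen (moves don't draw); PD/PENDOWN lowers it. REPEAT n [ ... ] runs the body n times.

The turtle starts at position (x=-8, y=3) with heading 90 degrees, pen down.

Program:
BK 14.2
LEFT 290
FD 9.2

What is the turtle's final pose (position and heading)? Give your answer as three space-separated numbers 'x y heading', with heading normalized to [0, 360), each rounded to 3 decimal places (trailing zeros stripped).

Answer: 0.645 -8.053 20

Derivation:
Executing turtle program step by step:
Start: pos=(-8,3), heading=90, pen down
BK 14.2: (-8,3) -> (-8,-11.2) [heading=90, draw]
LT 290: heading 90 -> 20
FD 9.2: (-8,-11.2) -> (0.645,-8.053) [heading=20, draw]
Final: pos=(0.645,-8.053), heading=20, 2 segment(s) drawn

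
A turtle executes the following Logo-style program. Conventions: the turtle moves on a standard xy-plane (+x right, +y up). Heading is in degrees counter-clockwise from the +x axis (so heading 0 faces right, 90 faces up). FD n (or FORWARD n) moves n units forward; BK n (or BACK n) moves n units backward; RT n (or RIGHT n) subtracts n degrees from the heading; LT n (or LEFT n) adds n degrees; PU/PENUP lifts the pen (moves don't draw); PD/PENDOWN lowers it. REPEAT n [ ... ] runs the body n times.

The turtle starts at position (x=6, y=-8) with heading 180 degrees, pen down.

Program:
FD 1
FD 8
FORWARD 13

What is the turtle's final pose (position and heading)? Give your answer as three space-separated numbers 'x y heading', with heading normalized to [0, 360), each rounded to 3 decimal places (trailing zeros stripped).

Executing turtle program step by step:
Start: pos=(6,-8), heading=180, pen down
FD 1: (6,-8) -> (5,-8) [heading=180, draw]
FD 8: (5,-8) -> (-3,-8) [heading=180, draw]
FD 13: (-3,-8) -> (-16,-8) [heading=180, draw]
Final: pos=(-16,-8), heading=180, 3 segment(s) drawn

Answer: -16 -8 180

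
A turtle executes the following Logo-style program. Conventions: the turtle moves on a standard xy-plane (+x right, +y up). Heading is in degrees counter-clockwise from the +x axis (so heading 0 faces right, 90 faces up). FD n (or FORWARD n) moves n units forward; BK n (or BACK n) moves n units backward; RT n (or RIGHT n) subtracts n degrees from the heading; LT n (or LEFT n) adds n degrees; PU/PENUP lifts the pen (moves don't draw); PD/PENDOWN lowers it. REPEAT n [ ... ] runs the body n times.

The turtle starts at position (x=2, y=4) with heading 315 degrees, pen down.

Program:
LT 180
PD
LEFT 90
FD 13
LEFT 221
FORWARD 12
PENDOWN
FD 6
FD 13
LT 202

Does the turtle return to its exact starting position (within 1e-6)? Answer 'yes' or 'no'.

Executing turtle program step by step:
Start: pos=(2,4), heading=315, pen down
LT 180: heading 315 -> 135
PD: pen down
LT 90: heading 135 -> 225
FD 13: (2,4) -> (-7.192,-5.192) [heading=225, draw]
LT 221: heading 225 -> 86
FD 12: (-7.192,-5.192) -> (-6.355,6.778) [heading=86, draw]
PD: pen down
FD 6: (-6.355,6.778) -> (-5.937,12.764) [heading=86, draw]
FD 13: (-5.937,12.764) -> (-5.03,25.732) [heading=86, draw]
LT 202: heading 86 -> 288
Final: pos=(-5.03,25.732), heading=288, 4 segment(s) drawn

Start position: (2, 4)
Final position: (-5.03, 25.732)
Distance = 22.841; >= 1e-6 -> NOT closed

Answer: no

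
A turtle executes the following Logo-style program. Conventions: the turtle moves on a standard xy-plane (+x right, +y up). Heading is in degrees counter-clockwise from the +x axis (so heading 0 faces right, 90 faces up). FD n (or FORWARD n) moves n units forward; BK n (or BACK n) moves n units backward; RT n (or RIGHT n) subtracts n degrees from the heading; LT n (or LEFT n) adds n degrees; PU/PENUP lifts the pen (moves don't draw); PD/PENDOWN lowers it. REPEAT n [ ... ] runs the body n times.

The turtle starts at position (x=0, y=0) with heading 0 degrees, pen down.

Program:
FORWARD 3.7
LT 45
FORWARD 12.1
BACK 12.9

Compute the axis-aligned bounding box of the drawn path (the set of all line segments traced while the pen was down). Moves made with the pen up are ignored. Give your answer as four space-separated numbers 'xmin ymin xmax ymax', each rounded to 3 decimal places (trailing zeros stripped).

Answer: 0 -0.566 12.256 8.556

Derivation:
Executing turtle program step by step:
Start: pos=(0,0), heading=0, pen down
FD 3.7: (0,0) -> (3.7,0) [heading=0, draw]
LT 45: heading 0 -> 45
FD 12.1: (3.7,0) -> (12.256,8.556) [heading=45, draw]
BK 12.9: (12.256,8.556) -> (3.134,-0.566) [heading=45, draw]
Final: pos=(3.134,-0.566), heading=45, 3 segment(s) drawn

Segment endpoints: x in {0, 3.134, 3.7, 12.256}, y in {-0.566, 0, 8.556}
xmin=0, ymin=-0.566, xmax=12.256, ymax=8.556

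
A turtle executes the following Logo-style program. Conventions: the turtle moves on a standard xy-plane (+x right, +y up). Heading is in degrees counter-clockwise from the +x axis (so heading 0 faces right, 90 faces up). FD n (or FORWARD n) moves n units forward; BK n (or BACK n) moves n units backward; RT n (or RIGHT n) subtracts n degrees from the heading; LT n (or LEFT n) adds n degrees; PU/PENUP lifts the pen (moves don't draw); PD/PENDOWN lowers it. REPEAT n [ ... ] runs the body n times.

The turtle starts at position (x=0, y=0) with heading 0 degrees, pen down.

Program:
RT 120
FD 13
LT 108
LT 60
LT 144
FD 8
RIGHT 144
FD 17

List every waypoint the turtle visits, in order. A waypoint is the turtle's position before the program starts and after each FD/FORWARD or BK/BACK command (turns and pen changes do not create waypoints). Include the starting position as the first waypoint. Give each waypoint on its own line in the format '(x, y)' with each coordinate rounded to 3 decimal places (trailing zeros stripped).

Executing turtle program step by step:
Start: pos=(0,0), heading=0, pen down
RT 120: heading 0 -> 240
FD 13: (0,0) -> (-6.5,-11.258) [heading=240, draw]
LT 108: heading 240 -> 348
LT 60: heading 348 -> 48
LT 144: heading 48 -> 192
FD 8: (-6.5,-11.258) -> (-14.325,-12.922) [heading=192, draw]
RT 144: heading 192 -> 48
FD 17: (-14.325,-12.922) -> (-2.95,-0.288) [heading=48, draw]
Final: pos=(-2.95,-0.288), heading=48, 3 segment(s) drawn
Waypoints (4 total):
(0, 0)
(-6.5, -11.258)
(-14.325, -12.922)
(-2.95, -0.288)

Answer: (0, 0)
(-6.5, -11.258)
(-14.325, -12.922)
(-2.95, -0.288)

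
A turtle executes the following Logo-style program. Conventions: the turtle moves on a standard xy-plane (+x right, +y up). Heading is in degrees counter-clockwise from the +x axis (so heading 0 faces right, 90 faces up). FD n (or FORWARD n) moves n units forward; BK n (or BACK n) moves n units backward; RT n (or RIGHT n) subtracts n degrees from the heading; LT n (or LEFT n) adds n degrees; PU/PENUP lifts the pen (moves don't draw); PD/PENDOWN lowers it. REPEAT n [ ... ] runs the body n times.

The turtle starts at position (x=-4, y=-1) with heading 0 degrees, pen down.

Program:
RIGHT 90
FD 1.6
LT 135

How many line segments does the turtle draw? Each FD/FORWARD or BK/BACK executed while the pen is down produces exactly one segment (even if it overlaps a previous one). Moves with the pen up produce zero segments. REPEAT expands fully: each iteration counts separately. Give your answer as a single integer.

Executing turtle program step by step:
Start: pos=(-4,-1), heading=0, pen down
RT 90: heading 0 -> 270
FD 1.6: (-4,-1) -> (-4,-2.6) [heading=270, draw]
LT 135: heading 270 -> 45
Final: pos=(-4,-2.6), heading=45, 1 segment(s) drawn
Segments drawn: 1

Answer: 1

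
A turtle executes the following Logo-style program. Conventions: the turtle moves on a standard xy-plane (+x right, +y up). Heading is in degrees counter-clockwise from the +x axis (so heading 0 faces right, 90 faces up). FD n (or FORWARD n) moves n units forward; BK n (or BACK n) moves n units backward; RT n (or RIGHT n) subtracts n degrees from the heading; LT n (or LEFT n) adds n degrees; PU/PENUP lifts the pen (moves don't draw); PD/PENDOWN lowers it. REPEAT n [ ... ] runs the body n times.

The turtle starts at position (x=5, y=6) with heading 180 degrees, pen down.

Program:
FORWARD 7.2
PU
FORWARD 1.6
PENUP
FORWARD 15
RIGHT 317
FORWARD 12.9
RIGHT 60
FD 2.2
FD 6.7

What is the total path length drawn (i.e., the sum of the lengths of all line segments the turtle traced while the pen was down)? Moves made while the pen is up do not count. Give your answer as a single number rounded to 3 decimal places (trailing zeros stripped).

Executing turtle program step by step:
Start: pos=(5,6), heading=180, pen down
FD 7.2: (5,6) -> (-2.2,6) [heading=180, draw]
PU: pen up
FD 1.6: (-2.2,6) -> (-3.8,6) [heading=180, move]
PU: pen up
FD 15: (-3.8,6) -> (-18.8,6) [heading=180, move]
RT 317: heading 180 -> 223
FD 12.9: (-18.8,6) -> (-28.234,-2.798) [heading=223, move]
RT 60: heading 223 -> 163
FD 2.2: (-28.234,-2.798) -> (-30.338,-2.155) [heading=163, move]
FD 6.7: (-30.338,-2.155) -> (-36.746,-0.196) [heading=163, move]
Final: pos=(-36.746,-0.196), heading=163, 1 segment(s) drawn

Segment lengths:
  seg 1: (5,6) -> (-2.2,6), length = 7.2
Total = 7.2

Answer: 7.2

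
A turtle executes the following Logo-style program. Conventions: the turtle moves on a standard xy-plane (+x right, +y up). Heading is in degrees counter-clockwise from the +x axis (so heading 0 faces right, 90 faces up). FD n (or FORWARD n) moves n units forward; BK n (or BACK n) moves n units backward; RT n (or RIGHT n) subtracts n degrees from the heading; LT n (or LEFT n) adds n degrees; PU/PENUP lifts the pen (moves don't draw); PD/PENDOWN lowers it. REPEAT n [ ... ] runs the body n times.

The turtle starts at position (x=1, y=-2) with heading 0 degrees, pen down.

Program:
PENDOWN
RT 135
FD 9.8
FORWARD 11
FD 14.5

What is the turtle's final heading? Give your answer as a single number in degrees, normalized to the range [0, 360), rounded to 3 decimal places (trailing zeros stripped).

Executing turtle program step by step:
Start: pos=(1,-2), heading=0, pen down
PD: pen down
RT 135: heading 0 -> 225
FD 9.8: (1,-2) -> (-5.93,-8.93) [heading=225, draw]
FD 11: (-5.93,-8.93) -> (-13.708,-16.708) [heading=225, draw]
FD 14.5: (-13.708,-16.708) -> (-23.961,-26.961) [heading=225, draw]
Final: pos=(-23.961,-26.961), heading=225, 3 segment(s) drawn

Answer: 225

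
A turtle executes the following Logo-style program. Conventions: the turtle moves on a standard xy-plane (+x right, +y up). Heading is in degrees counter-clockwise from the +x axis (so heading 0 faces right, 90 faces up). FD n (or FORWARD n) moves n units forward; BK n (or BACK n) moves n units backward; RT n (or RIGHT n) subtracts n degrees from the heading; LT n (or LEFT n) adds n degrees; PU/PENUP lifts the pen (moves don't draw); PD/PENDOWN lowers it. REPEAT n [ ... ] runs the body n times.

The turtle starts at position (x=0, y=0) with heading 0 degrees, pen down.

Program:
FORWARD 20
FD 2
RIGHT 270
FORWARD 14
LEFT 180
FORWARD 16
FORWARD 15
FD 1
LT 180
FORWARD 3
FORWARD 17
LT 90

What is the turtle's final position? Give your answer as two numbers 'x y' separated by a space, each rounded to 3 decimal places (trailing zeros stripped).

Executing turtle program step by step:
Start: pos=(0,0), heading=0, pen down
FD 20: (0,0) -> (20,0) [heading=0, draw]
FD 2: (20,0) -> (22,0) [heading=0, draw]
RT 270: heading 0 -> 90
FD 14: (22,0) -> (22,14) [heading=90, draw]
LT 180: heading 90 -> 270
FD 16: (22,14) -> (22,-2) [heading=270, draw]
FD 15: (22,-2) -> (22,-17) [heading=270, draw]
FD 1: (22,-17) -> (22,-18) [heading=270, draw]
LT 180: heading 270 -> 90
FD 3: (22,-18) -> (22,-15) [heading=90, draw]
FD 17: (22,-15) -> (22,2) [heading=90, draw]
LT 90: heading 90 -> 180
Final: pos=(22,2), heading=180, 8 segment(s) drawn

Answer: 22 2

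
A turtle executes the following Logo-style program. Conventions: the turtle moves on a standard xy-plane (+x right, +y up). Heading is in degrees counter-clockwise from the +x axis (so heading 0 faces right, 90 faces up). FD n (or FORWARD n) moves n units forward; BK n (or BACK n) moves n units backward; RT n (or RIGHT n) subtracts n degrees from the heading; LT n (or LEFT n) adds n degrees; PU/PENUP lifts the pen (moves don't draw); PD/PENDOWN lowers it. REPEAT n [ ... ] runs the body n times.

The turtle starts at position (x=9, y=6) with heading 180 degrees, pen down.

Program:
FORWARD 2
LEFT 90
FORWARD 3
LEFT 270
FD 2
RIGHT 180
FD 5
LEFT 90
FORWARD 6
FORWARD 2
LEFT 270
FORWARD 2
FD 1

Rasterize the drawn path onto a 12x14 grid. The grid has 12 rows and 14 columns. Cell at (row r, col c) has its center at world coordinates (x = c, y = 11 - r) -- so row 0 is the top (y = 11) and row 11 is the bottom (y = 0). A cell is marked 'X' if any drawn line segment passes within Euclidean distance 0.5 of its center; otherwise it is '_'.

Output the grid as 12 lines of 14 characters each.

Answer: __________XXXX
__________X___
__________X___
__________X___
__________X___
_______XXXX___
_______X__X___
_______X__X___
_____XXXXXX___
______________
______________
______________

Derivation:
Segment 0: (9,6) -> (7,6)
Segment 1: (7,6) -> (7,3)
Segment 2: (7,3) -> (5,3)
Segment 3: (5,3) -> (10,3)
Segment 4: (10,3) -> (10,9)
Segment 5: (10,9) -> (10,11)
Segment 6: (10,11) -> (12,11)
Segment 7: (12,11) -> (13,11)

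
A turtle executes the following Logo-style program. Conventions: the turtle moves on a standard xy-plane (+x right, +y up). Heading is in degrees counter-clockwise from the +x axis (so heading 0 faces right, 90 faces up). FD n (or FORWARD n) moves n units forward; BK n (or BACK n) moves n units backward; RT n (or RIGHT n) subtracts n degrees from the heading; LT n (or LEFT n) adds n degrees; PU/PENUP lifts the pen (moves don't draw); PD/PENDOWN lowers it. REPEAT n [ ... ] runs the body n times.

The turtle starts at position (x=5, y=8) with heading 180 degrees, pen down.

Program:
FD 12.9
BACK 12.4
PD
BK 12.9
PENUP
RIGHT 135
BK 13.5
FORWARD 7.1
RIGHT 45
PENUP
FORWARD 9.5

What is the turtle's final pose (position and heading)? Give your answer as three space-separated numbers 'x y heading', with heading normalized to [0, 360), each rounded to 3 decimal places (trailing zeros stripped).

Answer: 22.375 3.475 0

Derivation:
Executing turtle program step by step:
Start: pos=(5,8), heading=180, pen down
FD 12.9: (5,8) -> (-7.9,8) [heading=180, draw]
BK 12.4: (-7.9,8) -> (4.5,8) [heading=180, draw]
PD: pen down
BK 12.9: (4.5,8) -> (17.4,8) [heading=180, draw]
PU: pen up
RT 135: heading 180 -> 45
BK 13.5: (17.4,8) -> (7.854,-1.546) [heading=45, move]
FD 7.1: (7.854,-1.546) -> (12.875,3.475) [heading=45, move]
RT 45: heading 45 -> 0
PU: pen up
FD 9.5: (12.875,3.475) -> (22.375,3.475) [heading=0, move]
Final: pos=(22.375,3.475), heading=0, 3 segment(s) drawn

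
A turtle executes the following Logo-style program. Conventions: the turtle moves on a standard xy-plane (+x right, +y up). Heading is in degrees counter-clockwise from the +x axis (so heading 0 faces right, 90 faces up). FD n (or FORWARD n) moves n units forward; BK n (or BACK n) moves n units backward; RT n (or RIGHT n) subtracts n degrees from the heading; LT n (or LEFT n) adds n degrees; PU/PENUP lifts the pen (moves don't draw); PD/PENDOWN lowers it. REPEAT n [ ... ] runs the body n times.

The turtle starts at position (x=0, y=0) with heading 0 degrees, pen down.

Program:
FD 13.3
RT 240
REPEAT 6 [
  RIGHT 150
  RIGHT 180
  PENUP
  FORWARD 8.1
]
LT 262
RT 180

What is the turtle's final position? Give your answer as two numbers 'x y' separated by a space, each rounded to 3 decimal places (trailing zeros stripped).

Executing turtle program step by step:
Start: pos=(0,0), heading=0, pen down
FD 13.3: (0,0) -> (13.3,0) [heading=0, draw]
RT 240: heading 0 -> 120
REPEAT 6 [
  -- iteration 1/6 --
  RT 150: heading 120 -> 330
  RT 180: heading 330 -> 150
  PU: pen up
  FD 8.1: (13.3,0) -> (6.285,4.05) [heading=150, move]
  -- iteration 2/6 --
  RT 150: heading 150 -> 0
  RT 180: heading 0 -> 180
  PU: pen up
  FD 8.1: (6.285,4.05) -> (-1.815,4.05) [heading=180, move]
  -- iteration 3/6 --
  RT 150: heading 180 -> 30
  RT 180: heading 30 -> 210
  PU: pen up
  FD 8.1: (-1.815,4.05) -> (-8.83,0) [heading=210, move]
  -- iteration 4/6 --
  RT 150: heading 210 -> 60
  RT 180: heading 60 -> 240
  PU: pen up
  FD 8.1: (-8.83,0) -> (-12.88,-7.015) [heading=240, move]
  -- iteration 5/6 --
  RT 150: heading 240 -> 90
  RT 180: heading 90 -> 270
  PU: pen up
  FD 8.1: (-12.88,-7.015) -> (-12.88,-15.115) [heading=270, move]
  -- iteration 6/6 --
  RT 150: heading 270 -> 120
  RT 180: heading 120 -> 300
  PU: pen up
  FD 8.1: (-12.88,-15.115) -> (-8.83,-22.13) [heading=300, move]
]
LT 262: heading 300 -> 202
RT 180: heading 202 -> 22
Final: pos=(-8.83,-22.13), heading=22, 1 segment(s) drawn

Answer: -8.83 -22.13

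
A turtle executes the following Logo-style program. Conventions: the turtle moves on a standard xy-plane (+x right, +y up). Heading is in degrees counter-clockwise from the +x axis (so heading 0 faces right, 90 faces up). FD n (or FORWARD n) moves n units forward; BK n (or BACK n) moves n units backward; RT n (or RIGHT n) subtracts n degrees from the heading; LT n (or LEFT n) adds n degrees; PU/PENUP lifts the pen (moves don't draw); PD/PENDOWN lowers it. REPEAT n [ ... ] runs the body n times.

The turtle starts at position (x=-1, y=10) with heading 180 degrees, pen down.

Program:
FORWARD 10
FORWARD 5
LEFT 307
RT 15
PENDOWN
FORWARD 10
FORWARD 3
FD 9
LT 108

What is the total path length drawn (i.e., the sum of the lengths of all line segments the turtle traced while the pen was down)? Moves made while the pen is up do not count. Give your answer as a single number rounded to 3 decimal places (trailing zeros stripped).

Answer: 37

Derivation:
Executing turtle program step by step:
Start: pos=(-1,10), heading=180, pen down
FD 10: (-1,10) -> (-11,10) [heading=180, draw]
FD 5: (-11,10) -> (-16,10) [heading=180, draw]
LT 307: heading 180 -> 127
RT 15: heading 127 -> 112
PD: pen down
FD 10: (-16,10) -> (-19.746,19.272) [heading=112, draw]
FD 3: (-19.746,19.272) -> (-20.87,22.053) [heading=112, draw]
FD 9: (-20.87,22.053) -> (-24.241,30.398) [heading=112, draw]
LT 108: heading 112 -> 220
Final: pos=(-24.241,30.398), heading=220, 5 segment(s) drawn

Segment lengths:
  seg 1: (-1,10) -> (-11,10), length = 10
  seg 2: (-11,10) -> (-16,10), length = 5
  seg 3: (-16,10) -> (-19.746,19.272), length = 10
  seg 4: (-19.746,19.272) -> (-20.87,22.053), length = 3
  seg 5: (-20.87,22.053) -> (-24.241,30.398), length = 9
Total = 37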